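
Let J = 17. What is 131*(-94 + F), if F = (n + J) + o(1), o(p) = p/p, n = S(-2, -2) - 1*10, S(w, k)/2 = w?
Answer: -11790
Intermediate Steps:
S(w, k) = 2*w
n = -14 (n = 2*(-2) - 1*10 = -4 - 10 = -14)
o(p) = 1
F = 4 (F = (-14 + 17) + 1 = 3 + 1 = 4)
131*(-94 + F) = 131*(-94 + 4) = 131*(-90) = -11790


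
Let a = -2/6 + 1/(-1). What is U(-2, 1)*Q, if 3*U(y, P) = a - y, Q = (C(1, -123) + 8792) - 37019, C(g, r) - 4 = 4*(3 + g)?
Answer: -56414/9 ≈ -6268.2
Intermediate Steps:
C(g, r) = 16 + 4*g (C(g, r) = 4 + 4*(3 + g) = 4 + (12 + 4*g) = 16 + 4*g)
a = -4/3 (a = -2*⅙ + 1*(-1) = -⅓ - 1 = -4/3 ≈ -1.3333)
Q = -28207 (Q = ((16 + 4*1) + 8792) - 37019 = ((16 + 4) + 8792) - 37019 = (20 + 8792) - 37019 = 8812 - 37019 = -28207)
U(y, P) = -4/9 - y/3 (U(y, P) = (-4/3 - y)/3 = -4/9 - y/3)
U(-2, 1)*Q = (-4/9 - ⅓*(-2))*(-28207) = (-4/9 + ⅔)*(-28207) = (2/9)*(-28207) = -56414/9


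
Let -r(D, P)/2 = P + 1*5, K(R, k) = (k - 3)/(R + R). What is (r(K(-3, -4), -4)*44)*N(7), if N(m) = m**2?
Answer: -4312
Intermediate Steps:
K(R, k) = (-3 + k)/(2*R) (K(R, k) = (-3 + k)/((2*R)) = (-3 + k)*(1/(2*R)) = (-3 + k)/(2*R))
r(D, P) = -10 - 2*P (r(D, P) = -2*(P + 1*5) = -2*(P + 5) = -2*(5 + P) = -10 - 2*P)
(r(K(-3, -4), -4)*44)*N(7) = ((-10 - 2*(-4))*44)*7**2 = ((-10 + 8)*44)*49 = -2*44*49 = -88*49 = -4312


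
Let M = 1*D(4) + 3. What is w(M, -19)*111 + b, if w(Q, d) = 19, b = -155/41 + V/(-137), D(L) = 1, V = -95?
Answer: 11828913/5617 ≈ 2105.9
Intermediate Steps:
M = 4 (M = 1*1 + 3 = 1 + 3 = 4)
b = -17340/5617 (b = -155/41 - 95/(-137) = -155*1/41 - 95*(-1/137) = -155/41 + 95/137 = -17340/5617 ≈ -3.0871)
w(M, -19)*111 + b = 19*111 - 17340/5617 = 2109 - 17340/5617 = 11828913/5617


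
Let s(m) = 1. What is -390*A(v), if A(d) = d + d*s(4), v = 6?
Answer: -4680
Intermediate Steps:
A(d) = 2*d (A(d) = d + d*1 = d + d = 2*d)
-390*A(v) = -780*6 = -390*12 = -4680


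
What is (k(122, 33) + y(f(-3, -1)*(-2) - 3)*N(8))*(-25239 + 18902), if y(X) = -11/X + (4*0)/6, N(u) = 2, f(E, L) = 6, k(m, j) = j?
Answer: -3276229/15 ≈ -2.1842e+5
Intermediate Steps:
y(X) = -11/X (y(X) = -11/X + 0*(1/6) = -11/X + 0 = -11/X)
(k(122, 33) + y(f(-3, -1)*(-2) - 3)*N(8))*(-25239 + 18902) = (33 - 11/(6*(-2) - 3)*2)*(-25239 + 18902) = (33 - 11/(-12 - 3)*2)*(-6337) = (33 - 11/(-15)*2)*(-6337) = (33 - 11*(-1/15)*2)*(-6337) = (33 + (11/15)*2)*(-6337) = (33 + 22/15)*(-6337) = (517/15)*(-6337) = -3276229/15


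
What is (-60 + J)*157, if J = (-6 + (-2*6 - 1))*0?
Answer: -9420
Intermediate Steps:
J = 0 (J = (-6 + (-12 - 1))*0 = (-6 - 13)*0 = -19*0 = 0)
(-60 + J)*157 = (-60 + 0)*157 = -60*157 = -9420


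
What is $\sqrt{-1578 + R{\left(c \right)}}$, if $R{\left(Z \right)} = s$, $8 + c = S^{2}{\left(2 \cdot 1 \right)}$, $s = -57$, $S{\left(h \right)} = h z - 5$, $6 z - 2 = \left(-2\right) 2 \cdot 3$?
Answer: $i \sqrt{1635} \approx 40.435 i$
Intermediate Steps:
$z = - \frac{5}{3}$ ($z = \frac{1}{3} + \frac{\left(-2\right) 2 \cdot 3}{6} = \frac{1}{3} + \frac{\left(-4\right) 3}{6} = \frac{1}{3} + \frac{1}{6} \left(-12\right) = \frac{1}{3} - 2 = - \frac{5}{3} \approx -1.6667$)
$S{\left(h \right)} = -5 - \frac{5 h}{3}$ ($S{\left(h \right)} = h \left(- \frac{5}{3}\right) - 5 = - \frac{5 h}{3} - 5 = -5 - \frac{5 h}{3}$)
$c = \frac{553}{9}$ ($c = -8 + \left(-5 - \frac{5 \cdot 2 \cdot 1}{3}\right)^{2} = -8 + \left(-5 - \frac{10}{3}\right)^{2} = -8 + \left(- \frac{25}{3}\right)^{2} = -8 + \frac{625}{9} = \frac{553}{9} \approx 61.444$)
$R{\left(Z \right)} = -57$
$\sqrt{-1578 + R{\left(c \right)}} = \sqrt{-1578 - 57} = \sqrt{-1635} = i \sqrt{1635}$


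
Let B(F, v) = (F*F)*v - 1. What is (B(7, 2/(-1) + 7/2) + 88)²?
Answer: 103041/4 ≈ 25760.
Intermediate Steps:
B(F, v) = -1 + v*F² (B(F, v) = F²*v - 1 = v*F² - 1 = -1 + v*F²)
(B(7, 2/(-1) + 7/2) + 88)² = ((-1 + (2/(-1) + 7/2)*7²) + 88)² = ((-1 + (2*(-1) + 7*(½))*49) + 88)² = ((-1 + (-2 + 7/2)*49) + 88)² = ((-1 + (3/2)*49) + 88)² = ((-1 + 147/2) + 88)² = (145/2 + 88)² = (321/2)² = 103041/4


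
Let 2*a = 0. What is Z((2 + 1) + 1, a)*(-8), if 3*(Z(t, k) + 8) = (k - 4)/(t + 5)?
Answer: 1760/27 ≈ 65.185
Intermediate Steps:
a = 0 (a = (½)*0 = 0)
Z(t, k) = -8 + (-4 + k)/(3*(5 + t)) (Z(t, k) = -8 + ((k - 4)/(t + 5))/3 = -8 + ((-4 + k)/(5 + t))/3 = -8 + (-4 + k)/(3*(5 + t)))
Z((2 + 1) + 1, a)*(-8) = ((-124 + 0 - 24*((2 + 1) + 1))/(3*(5 + ((2 + 1) + 1))))*(-8) = ((-124 + 0 - 24*(3 + 1))/(3*(5 + (3 + 1))))*(-8) = ((-124 + 0 - 24*4)/(3*(5 + 4)))*(-8) = ((⅓)*(-124 + 0 - 96)/9)*(-8) = ((⅓)*(⅑)*(-220))*(-8) = -220/27*(-8) = 1760/27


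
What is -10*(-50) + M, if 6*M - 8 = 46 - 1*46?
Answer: 1504/3 ≈ 501.33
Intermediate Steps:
M = 4/3 (M = 4/3 + (46 - 1*46)/6 = 4/3 + (46 - 46)/6 = 4/3 + (1/6)*0 = 4/3 + 0 = 4/3 ≈ 1.3333)
-10*(-50) + M = -10*(-50) + 4/3 = 500 + 4/3 = 1504/3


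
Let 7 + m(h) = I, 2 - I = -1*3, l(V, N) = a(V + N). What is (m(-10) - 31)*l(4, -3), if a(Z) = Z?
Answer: -33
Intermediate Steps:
l(V, N) = N + V (l(V, N) = V + N = N + V)
I = 5 (I = 2 - (-1)*3 = 2 - 1*(-3) = 2 + 3 = 5)
m(h) = -2 (m(h) = -7 + 5 = -2)
(m(-10) - 31)*l(4, -3) = (-2 - 31)*(-3 + 4) = -33*1 = -33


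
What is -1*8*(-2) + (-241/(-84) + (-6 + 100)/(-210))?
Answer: 2579/140 ≈ 18.421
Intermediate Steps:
-1*8*(-2) + (-241/(-84) + (-6 + 100)/(-210)) = -8*(-2) + (-241*(-1/84) + 94*(-1/210)) = 16 + (241/84 - 47/105) = 16 + 339/140 = 2579/140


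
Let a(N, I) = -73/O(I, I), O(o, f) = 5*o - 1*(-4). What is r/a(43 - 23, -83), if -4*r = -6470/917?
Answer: 1329585/133882 ≈ 9.9310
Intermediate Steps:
O(o, f) = 4 + 5*o (O(o, f) = 5*o + 4 = 4 + 5*o)
a(N, I) = -73/(4 + 5*I)
r = 3235/1834 (r = -(-3235)/(2*917) = -1/4*(-6470/917) = 3235/1834 ≈ 1.7639)
r/a(43 - 23, -83) = 3235/(1834*((-73/(4 + 5*(-83))))) = 3235/(1834*((-73/(4 - 415)))) = 3235/(1834*((-73/(-411)))) = 3235/(1834*((-73*(-1/411)))) = 3235/(1834*(73/411)) = (3235/1834)*(411/73) = 1329585/133882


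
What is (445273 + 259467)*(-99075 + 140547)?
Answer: 29226977280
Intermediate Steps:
(445273 + 259467)*(-99075 + 140547) = 704740*41472 = 29226977280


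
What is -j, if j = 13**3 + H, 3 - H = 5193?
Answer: 2993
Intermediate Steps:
H = -5190 (H = 3 - 1*5193 = 3 - 5193 = -5190)
j = -2993 (j = 13**3 - 5190 = 2197 - 5190 = -2993)
-j = -1*(-2993) = 2993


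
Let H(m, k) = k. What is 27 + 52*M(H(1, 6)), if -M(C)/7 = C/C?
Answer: -337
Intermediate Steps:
M(C) = -7 (M(C) = -7*C/C = -7*1 = -7)
27 + 52*M(H(1, 6)) = 27 + 52*(-7) = 27 - 364 = -337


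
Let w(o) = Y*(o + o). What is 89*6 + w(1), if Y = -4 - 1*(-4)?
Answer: 534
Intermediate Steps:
Y = 0 (Y = -4 + 4 = 0)
w(o) = 0 (w(o) = 0*(o + o) = 0*(2*o) = 0)
89*6 + w(1) = 89*6 + 0 = 534 + 0 = 534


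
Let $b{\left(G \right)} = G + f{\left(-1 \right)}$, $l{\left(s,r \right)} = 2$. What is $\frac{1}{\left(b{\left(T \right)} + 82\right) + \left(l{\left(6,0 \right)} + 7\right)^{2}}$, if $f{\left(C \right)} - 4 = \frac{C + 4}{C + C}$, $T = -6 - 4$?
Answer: $\frac{2}{311} \approx 0.0064309$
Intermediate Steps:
$T = -10$ ($T = -6 - 4 = -10$)
$f{\left(C \right)} = 4 + \frac{4 + C}{2 C}$ ($f{\left(C \right)} = 4 + \frac{C + 4}{C + C} = 4 + \frac{4 + C}{2 C}$)
$b{\left(G \right)} = \frac{5}{2} + G$ ($b{\left(G \right)} = G + \left(\frac{9}{2} + \frac{2}{-1}\right) = G + \left(\frac{9}{2} + 2 \left(-1\right)\right) = G + \left(\frac{9}{2} - 2\right) = G + \frac{5}{2} = \frac{5}{2} + G$)
$\frac{1}{\left(b{\left(T \right)} + 82\right) + \left(l{\left(6,0 \right)} + 7\right)^{2}} = \frac{1}{\left(\left(\frac{5}{2} - 10\right) + 82\right) + \left(2 + 7\right)^{2}} = \frac{1}{\left(- \frac{15}{2} + 82\right) + 9^{2}} = \frac{1}{\frac{149}{2} + 81} = \frac{1}{\frac{311}{2}} = \frac{2}{311}$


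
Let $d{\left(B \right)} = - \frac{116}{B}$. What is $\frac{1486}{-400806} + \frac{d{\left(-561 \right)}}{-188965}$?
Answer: $- \frac{3751819283}{1011647370195} \approx -0.0037086$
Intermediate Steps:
$\frac{1486}{-400806} + \frac{d{\left(-561 \right)}}{-188965} = \frac{1486}{-400806} + \frac{\left(-116\right) \frac{1}{-561}}{-188965} = 1486 \left(- \frac{1}{400806}\right) + \left(-116\right) \left(- \frac{1}{561}\right) \left(- \frac{1}{188965}\right) = - \frac{743}{200403} + \frac{116}{561} \left(- \frac{1}{188965}\right) = - \frac{743}{200403} - \frac{116}{106009365} = - \frac{3751819283}{1011647370195}$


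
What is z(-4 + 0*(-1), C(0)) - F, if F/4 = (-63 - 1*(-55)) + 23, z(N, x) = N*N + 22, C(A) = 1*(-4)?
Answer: -22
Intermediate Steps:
C(A) = -4
z(N, x) = 22 + N**2 (z(N, x) = N**2 + 22 = 22 + N**2)
F = 60 (F = 4*((-63 - 1*(-55)) + 23) = 4*((-63 + 55) + 23) = 4*(-8 + 23) = 4*15 = 60)
z(-4 + 0*(-1), C(0)) - F = (22 + (-4 + 0*(-1))**2) - 1*60 = (22 + (-4 + 0)**2) - 60 = (22 + (-4)**2) - 60 = (22 + 16) - 60 = 38 - 60 = -22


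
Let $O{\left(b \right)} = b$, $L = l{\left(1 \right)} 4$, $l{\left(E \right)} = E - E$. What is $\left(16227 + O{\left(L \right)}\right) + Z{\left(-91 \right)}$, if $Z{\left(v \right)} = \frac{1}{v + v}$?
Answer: $\frac{2953313}{182} \approx 16227.0$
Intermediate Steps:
$l{\left(E \right)} = 0$
$L = 0$ ($L = 0 \cdot 4 = 0$)
$Z{\left(v \right)} = \frac{1}{2 v}$
$\left(16227 + O{\left(L \right)}\right) + Z{\left(-91 \right)} = \left(16227 + 0\right) + \frac{1}{2 \left(-91\right)} = 16227 + \frac{1}{2} \left(- \frac{1}{91}\right) = 16227 - \frac{1}{182} = \frac{2953313}{182}$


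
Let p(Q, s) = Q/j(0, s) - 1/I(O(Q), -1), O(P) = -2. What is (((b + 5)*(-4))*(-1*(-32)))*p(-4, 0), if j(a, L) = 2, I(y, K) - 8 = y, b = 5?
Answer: 8320/3 ≈ 2773.3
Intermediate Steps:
I(y, K) = 8 + y
p(Q, s) = -1/6 + Q/2 (p(Q, s) = Q/2 - 1/(8 - 2) = Q*(1/2) - 1/6 = Q/2 - 1*1/6 = Q/2 - 1/6 = -1/6 + Q/2)
(((b + 5)*(-4))*(-1*(-32)))*p(-4, 0) = (((5 + 5)*(-4))*(-1*(-32)))*(-1/6 + (1/2)*(-4)) = ((10*(-4))*32)*(-1/6 - 2) = -40*32*(-13/6) = -1280*(-13/6) = 8320/3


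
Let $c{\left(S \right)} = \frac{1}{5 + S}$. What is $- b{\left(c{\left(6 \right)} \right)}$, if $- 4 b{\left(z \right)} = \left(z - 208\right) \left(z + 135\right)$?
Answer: $- \frac{1699241}{242} \approx -7021.7$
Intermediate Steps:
$b{\left(z \right)} = - \frac{\left(-208 + z\right) \left(135 + z\right)}{4}$ ($b{\left(z \right)} = - \frac{\left(z - 208\right) \left(z + 135\right)}{4} = - \frac{\left(-208 + z\right) \left(135 + z\right)}{4}$)
$- b{\left(c{\left(6 \right)} \right)} = - (7020 - \frac{\left(\frac{1}{5 + 6}\right)^{2}}{4} + \frac{73}{4 \left(5 + 6\right)}) = - (7020 - \frac{\left(\frac{1}{11}\right)^{2}}{4} + \frac{73}{4 \cdot 11}) = - (7020 - \frac{1}{4 \cdot 121} + \frac{73}{4} \cdot \frac{1}{11}) = - (7020 - \frac{1}{484} + \frac{73}{44}) = \left(-1\right) \frac{1699241}{242} = - \frac{1699241}{242}$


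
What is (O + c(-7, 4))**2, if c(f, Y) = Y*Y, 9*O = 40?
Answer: 33856/81 ≈ 417.98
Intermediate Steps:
O = 40/9 (O = (1/9)*40 = 40/9 ≈ 4.4444)
c(f, Y) = Y**2
(O + c(-7, 4))**2 = (40/9 + 4**2)**2 = (40/9 + 16)**2 = (184/9)**2 = 33856/81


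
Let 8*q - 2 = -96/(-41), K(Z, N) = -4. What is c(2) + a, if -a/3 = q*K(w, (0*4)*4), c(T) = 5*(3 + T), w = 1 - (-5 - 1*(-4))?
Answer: 1292/41 ≈ 31.512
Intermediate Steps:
w = 2 (w = 1 - (-5 + 4) = 1 - 1*(-1) = 1 + 1 = 2)
q = 89/164 (q = ¼ + (-96/(-41))/8 = ¼ + (-96*(-1/41))/8 = ¼ + (⅛)*(96/41) = ¼ + 12/41 = 89/164 ≈ 0.54268)
c(T) = 15 + 5*T
a = 267/41 (a = -267*(-4)/164 = -3*(-89/41) = 267/41 ≈ 6.5122)
c(2) + a = (15 + 5*2) + 267/41 = (15 + 10) + 267/41 = 25 + 267/41 = 1292/41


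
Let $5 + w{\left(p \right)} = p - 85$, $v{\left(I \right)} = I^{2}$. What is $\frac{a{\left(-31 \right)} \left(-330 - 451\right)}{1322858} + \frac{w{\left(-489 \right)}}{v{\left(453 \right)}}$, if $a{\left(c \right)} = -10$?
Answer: $\frac{139457918}{45243727887} \approx 0.0030824$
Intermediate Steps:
$w{\left(p \right)} = -90 + p$ ($w{\left(p \right)} = -5 + \left(p - 85\right) = -5 + \left(-85 + p\right) = -90 + p$)
$\frac{a{\left(-31 \right)} \left(-330 - 451\right)}{1322858} + \frac{w{\left(-489 \right)}}{v{\left(453 \right)}} = \frac{\left(-10\right) \left(-330 - 451\right)}{1322858} + \frac{-90 - 489}{453^{2}} = \left(-10\right) \left(-781\right) \frac{1}{1322858} - \frac{579}{205209} = 7810 \cdot \frac{1}{1322858} - \frac{193}{68403} = \frac{3905}{661429} - \frac{193}{68403} = \frac{139457918}{45243727887}$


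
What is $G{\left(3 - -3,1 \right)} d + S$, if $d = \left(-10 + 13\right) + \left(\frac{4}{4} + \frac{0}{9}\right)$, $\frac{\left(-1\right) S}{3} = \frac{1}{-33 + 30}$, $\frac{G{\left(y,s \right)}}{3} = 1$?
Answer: $13$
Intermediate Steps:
$G{\left(y,s \right)} = 3$ ($G{\left(y,s \right)} = 3 \cdot 1 = 3$)
$S = 1$ ($S = - \frac{3}{-33 + 30} = - \frac{3}{-3} = \left(-3\right) \left(- \frac{1}{3}\right) = 1$)
$d = 4$ ($d = 3 + \left(4 \cdot \frac{1}{4} + 0 \cdot \frac{1}{9}\right) = 3 + \left(1 + 0\right) = 3 + 1 = 4$)
$G{\left(3 - -3,1 \right)} d + S = 3 \cdot 4 + 1 = 12 + 1 = 13$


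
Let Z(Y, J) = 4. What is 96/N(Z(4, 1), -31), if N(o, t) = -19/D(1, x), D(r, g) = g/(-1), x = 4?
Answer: 384/19 ≈ 20.211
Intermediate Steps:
D(r, g) = -g (D(r, g) = g*(-1) = -g)
N(o, t) = 19/4 (N(o, t) = -19/((-1*4)) = -19/(-4) = -19*(-¼) = 19/4)
96/N(Z(4, 1), -31) = 96/(19/4) = 96*(4/19) = 384/19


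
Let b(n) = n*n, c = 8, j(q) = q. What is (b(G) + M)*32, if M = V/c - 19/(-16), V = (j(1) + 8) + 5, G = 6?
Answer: 1246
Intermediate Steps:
b(n) = n**2
V = 14 (V = (1 + 8) + 5 = 9 + 5 = 14)
M = 47/16 (M = 14/8 - 19/(-16) = 14*(1/8) - 19*(-1/16) = 7/4 + 19/16 = 47/16 ≈ 2.9375)
(b(G) + M)*32 = (6**2 + 47/16)*32 = (36 + 47/16)*32 = (623/16)*32 = 1246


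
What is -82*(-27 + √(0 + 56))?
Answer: 2214 - 164*√14 ≈ 1600.4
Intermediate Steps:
-82*(-27 + √(0 + 56)) = -82*(-27 + √56) = -82*(-27 + 2*√14) = 2214 - 164*√14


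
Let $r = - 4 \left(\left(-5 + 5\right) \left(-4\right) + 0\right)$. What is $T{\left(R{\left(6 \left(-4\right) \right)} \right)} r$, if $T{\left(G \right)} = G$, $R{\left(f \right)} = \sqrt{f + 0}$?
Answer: $0$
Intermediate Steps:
$R{\left(f \right)} = \sqrt{f}$
$r = 0$ ($r = - 4 \left(0 \left(-4\right) + 0\right) = - 4 \left(0 + 0\right) = \left(-4\right) 0 = 0$)
$T{\left(R{\left(6 \left(-4\right) \right)} \right)} r = \sqrt{6 \left(-4\right)} 0 = \sqrt{-24} \cdot 0 = 2 i \sqrt{6} \cdot 0 = 0$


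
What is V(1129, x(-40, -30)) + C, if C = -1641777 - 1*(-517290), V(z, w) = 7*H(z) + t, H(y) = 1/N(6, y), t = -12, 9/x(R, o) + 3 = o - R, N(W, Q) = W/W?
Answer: -1124492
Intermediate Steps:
N(W, Q) = 1
x(R, o) = 9/(-3 + o - R) (x(R, o) = 9/(-3 + (o - R)) = 9/(-3 + o - R))
H(y) = 1 (H(y) = 1/1 = 1)
V(z, w) = -5 (V(z, w) = 7*1 - 12 = 7 - 12 = -5)
C = -1124487 (C = -1641777 + 517290 = -1124487)
V(1129, x(-40, -30)) + C = -5 - 1124487 = -1124492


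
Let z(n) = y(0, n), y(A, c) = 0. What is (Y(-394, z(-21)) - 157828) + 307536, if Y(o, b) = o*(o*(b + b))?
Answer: 149708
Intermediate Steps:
z(n) = 0
Y(o, b) = 2*b*o**2 (Y(o, b) = o*(o*(2*b)) = o*(2*b*o) = 2*b*o**2)
(Y(-394, z(-21)) - 157828) + 307536 = (2*0*(-394)**2 - 157828) + 307536 = (2*0*155236 - 157828) + 307536 = (0 - 157828) + 307536 = -157828 + 307536 = 149708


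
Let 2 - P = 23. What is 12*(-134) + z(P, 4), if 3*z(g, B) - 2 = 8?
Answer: -4814/3 ≈ -1604.7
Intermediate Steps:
P = -21 (P = 2 - 1*23 = 2 - 23 = -21)
z(g, B) = 10/3 (z(g, B) = ⅔ + (⅓)*8 = ⅔ + 8/3 = 10/3)
12*(-134) + z(P, 4) = 12*(-134) + 10/3 = -1608 + 10/3 = -4814/3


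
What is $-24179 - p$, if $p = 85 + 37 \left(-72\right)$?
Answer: $-21600$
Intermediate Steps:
$p = -2579$ ($p = 85 - 2664 = -2579$)
$-24179 - p = -24179 - -2579 = -24179 + 2579 = -21600$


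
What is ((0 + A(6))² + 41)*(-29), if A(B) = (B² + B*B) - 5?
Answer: -131370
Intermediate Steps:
A(B) = -5 + 2*B² (A(B) = (B² + B²) - 5 = 2*B² - 5 = -5 + 2*B²)
((0 + A(6))² + 41)*(-29) = ((0 + (-5 + 2*6²))² + 41)*(-29) = ((0 + (-5 + 2*36))² + 41)*(-29) = ((0 + (-5 + 72))² + 41)*(-29) = ((0 + 67)² + 41)*(-29) = (67² + 41)*(-29) = (4489 + 41)*(-29) = 4530*(-29) = -131370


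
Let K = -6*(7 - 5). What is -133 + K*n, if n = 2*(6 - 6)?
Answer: -133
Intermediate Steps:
K = -12 (K = -6*2 = -12)
n = 0 (n = 2*0 = 0)
-133 + K*n = -133 - 12*0 = -133 + 0 = -133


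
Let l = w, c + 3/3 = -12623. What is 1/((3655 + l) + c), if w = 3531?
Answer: -1/5438 ≈ -0.00018389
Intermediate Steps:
c = -12624 (c = -1 - 12623 = -12624)
l = 3531
1/((3655 + l) + c) = 1/((3655 + 3531) - 12624) = 1/(7186 - 12624) = 1/(-5438) = -1/5438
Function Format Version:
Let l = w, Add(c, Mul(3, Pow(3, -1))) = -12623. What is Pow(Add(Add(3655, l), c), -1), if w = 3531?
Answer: Rational(-1, 5438) ≈ -0.00018389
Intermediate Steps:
c = -12624 (c = Add(-1, -12623) = -12624)
l = 3531
Pow(Add(Add(3655, l), c), -1) = Pow(Add(Add(3655, 3531), -12624), -1) = Pow(Add(7186, -12624), -1) = Pow(-5438, -1) = Rational(-1, 5438)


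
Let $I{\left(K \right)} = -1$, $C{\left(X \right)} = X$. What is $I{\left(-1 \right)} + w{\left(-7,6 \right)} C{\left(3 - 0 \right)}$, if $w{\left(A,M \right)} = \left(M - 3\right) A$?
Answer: $-64$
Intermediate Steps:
$w{\left(A,M \right)} = A \left(-3 + M\right)$ ($w{\left(A,M \right)} = \left(-3 + M\right) A = A \left(-3 + M\right)$)
$I{\left(-1 \right)} + w{\left(-7,6 \right)} C{\left(3 - 0 \right)} = -1 + - 7 \left(-3 + 6\right) \left(3 - 0\right) = -1 + \left(-7\right) 3 \left(3 + 0\right) = -1 - 63 = -64$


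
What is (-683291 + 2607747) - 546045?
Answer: 1378411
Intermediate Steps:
(-683291 + 2607747) - 546045 = 1924456 - 546045 = 1378411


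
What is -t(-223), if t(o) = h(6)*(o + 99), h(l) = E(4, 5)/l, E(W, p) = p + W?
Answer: 186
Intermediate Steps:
E(W, p) = W + p
h(l) = 9/l (h(l) = (4 + 5)/l = 9/l)
t(o) = 297/2 + 3*o/2 (t(o) = (9/6)*(o + 99) = (9*(1/6))*(99 + o) = 3*(99 + o)/2 = 297/2 + 3*o/2)
-t(-223) = -(297/2 + (3/2)*(-223)) = -(297/2 - 669/2) = -1*(-186) = 186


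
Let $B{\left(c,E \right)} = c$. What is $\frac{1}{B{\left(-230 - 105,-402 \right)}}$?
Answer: $- \frac{1}{335} \approx -0.0029851$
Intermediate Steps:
$\frac{1}{B{\left(-230 - 105,-402 \right)}} = \frac{1}{-230 - 105} = \frac{1}{-335} = - \frac{1}{335}$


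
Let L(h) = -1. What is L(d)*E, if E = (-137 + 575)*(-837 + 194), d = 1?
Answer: 281634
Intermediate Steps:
E = -281634 (E = 438*(-643) = -281634)
L(d)*E = -1*(-281634) = 281634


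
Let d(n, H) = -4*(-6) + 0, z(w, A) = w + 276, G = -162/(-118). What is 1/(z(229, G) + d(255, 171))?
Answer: 1/529 ≈ 0.0018904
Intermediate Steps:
G = 81/59 (G = -162*(-1/118) = 81/59 ≈ 1.3729)
z(w, A) = 276 + w
d(n, H) = 24 (d(n, H) = 24 + 0 = 24)
1/(z(229, G) + d(255, 171)) = 1/((276 + 229) + 24) = 1/(505 + 24) = 1/529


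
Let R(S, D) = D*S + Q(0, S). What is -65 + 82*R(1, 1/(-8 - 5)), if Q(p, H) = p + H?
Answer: 139/13 ≈ 10.692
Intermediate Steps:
Q(p, H) = H + p
R(S, D) = S + D*S (R(S, D) = D*S + (S + 0) = D*S + S = S + D*S)
-65 + 82*R(1, 1/(-8 - 5)) = -65 + 82*(1*(1 + 1/(-8 - 5))) = -65 + 82*(1*(1 + 1/(-13))) = -65 + 82*(1*(1 - 1/13)) = -65 + 82*(1*(12/13)) = -65 + 82*(12/13) = -65 + 984/13 = 139/13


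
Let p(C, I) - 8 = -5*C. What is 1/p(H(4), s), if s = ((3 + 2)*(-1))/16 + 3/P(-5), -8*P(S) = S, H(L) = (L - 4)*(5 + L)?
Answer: ⅛ ≈ 0.12500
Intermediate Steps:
H(L) = (-4 + L)*(5 + L)
P(S) = -S/8
s = 359/80 (s = ((3 + 2)*(-1))/16 + 3/((-⅛*(-5))) = (5*(-1))*(1/16) + 3/(5/8) = -5*1/16 + 3*(8/5) = -5/16 + 24/5 = 359/80 ≈ 4.4875)
p(C, I) = 8 - 5*C
1/p(H(4), s) = 1/(8 - 5*(-20 + 4 + 4²)) = 1/(8 - 5*(-20 + 4 + 16)) = 1/(8 - 5*0) = 1/(8 + 0) = 1/8 = ⅛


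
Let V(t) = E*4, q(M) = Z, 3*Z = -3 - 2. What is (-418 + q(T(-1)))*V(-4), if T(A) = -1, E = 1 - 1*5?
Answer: 20144/3 ≈ 6714.7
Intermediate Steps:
E = -4 (E = 1 - 5 = -4)
Z = -5/3 (Z = (-3 - 2)/3 = (1/3)*(-5) = -5/3 ≈ -1.6667)
q(M) = -5/3
V(t) = -16 (V(t) = -4*4 = -16)
(-418 + q(T(-1)))*V(-4) = (-418 - 5/3)*(-16) = -1259/3*(-16) = 20144/3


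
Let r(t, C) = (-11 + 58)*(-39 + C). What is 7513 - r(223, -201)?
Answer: 18793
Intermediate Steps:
r(t, C) = -1833 + 47*C (r(t, C) = 47*(-39 + C) = -1833 + 47*C)
7513 - r(223, -201) = 7513 - (-1833 + 47*(-201)) = 7513 - (-1833 - 9447) = 7513 - 1*(-11280) = 7513 + 11280 = 18793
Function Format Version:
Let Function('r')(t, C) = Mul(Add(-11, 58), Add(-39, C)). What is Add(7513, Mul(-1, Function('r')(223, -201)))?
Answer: 18793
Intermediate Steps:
Function('r')(t, C) = Add(-1833, Mul(47, C)) (Function('r')(t, C) = Mul(47, Add(-39, C)) = Add(-1833, Mul(47, C)))
Add(7513, Mul(-1, Function('r')(223, -201))) = Add(7513, Mul(-1, Add(-1833, Mul(47, -201)))) = Add(7513, Mul(-1, Add(-1833, -9447))) = Add(7513, Mul(-1, -11280)) = Add(7513, 11280) = 18793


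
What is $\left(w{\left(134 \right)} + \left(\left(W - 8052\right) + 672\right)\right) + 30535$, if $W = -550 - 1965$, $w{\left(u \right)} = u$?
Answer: $20774$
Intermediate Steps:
$W = -2515$
$\left(w{\left(134 \right)} + \left(\left(W - 8052\right) + 672\right)\right) + 30535 = \left(134 + \left(\left(-2515 - 8052\right) + 672\right)\right) + 30535 = \left(134 + \left(-10567 + 672\right)\right) + 30535 = \left(134 - 9895\right) + 30535 = -9761 + 30535 = 20774$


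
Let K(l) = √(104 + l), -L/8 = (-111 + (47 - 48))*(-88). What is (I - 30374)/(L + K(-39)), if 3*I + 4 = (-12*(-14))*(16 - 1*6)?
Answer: 7052638208/18651021117 + 89446*√65/18651021117 ≈ 0.37818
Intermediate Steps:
L = -78848 (L = -8*(-111 + (47 - 48))*(-88) = -8*(-111 - 1)*(-88) = -(-896)*(-88) = -8*9856 = -78848)
I = 1676/3 (I = -4/3 + ((-12*(-14))*(16 - 1*6))/3 = -4/3 + (168*(16 - 6))/3 = -4/3 + (168*10)/3 = -4/3 + (⅓)*1680 = -4/3 + 560 = 1676/3 ≈ 558.67)
(I - 30374)/(L + K(-39)) = (1676/3 - 30374)/(-78848 + √(104 - 39)) = -89446/(3*(-78848 + √65))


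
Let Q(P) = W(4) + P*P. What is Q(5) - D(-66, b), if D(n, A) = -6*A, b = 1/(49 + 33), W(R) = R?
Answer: 1192/41 ≈ 29.073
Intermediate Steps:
b = 1/82 ≈ 0.012195
Q(P) = 4 + P² (Q(P) = 4 + P*P = 4 + P²)
Q(5) - D(-66, b) = (4 + 5²) - (-6)/82 = (4 + 25) - 1*(-3/41) = 29 + 3/41 = 1192/41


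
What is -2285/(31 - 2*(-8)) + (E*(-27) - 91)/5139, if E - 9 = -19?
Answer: -11734202/241533 ≈ -48.582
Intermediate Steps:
E = -10 (E = 9 - 19 = -10)
-2285/(31 - 2*(-8)) + (E*(-27) - 91)/5139 = -2285/(31 - 2*(-8)) + (-10*(-27) - 91)/5139 = -2285/(31 + 16) + (270 - 91)*(1/5139) = -2285/47 + 179*(1/5139) = -2285*1/47 + 179/5139 = -2285/47 + 179/5139 = -11734202/241533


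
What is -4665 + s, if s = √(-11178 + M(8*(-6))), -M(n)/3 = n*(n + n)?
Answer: -4665 + 3*I*√2778 ≈ -4665.0 + 158.12*I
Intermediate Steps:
M(n) = -6*n² (M(n) = -3*n*(n + n) = -3*n*2*n = -6*n²)
s = 3*I*√2778 (s = √(-11178 - 6*(8*(-6))²) = √(-11178 - 6*(-48)²) = √(-11178 - 6*2304) = √(-11178 - 13824) = √(-25002) = 3*I*√2778 ≈ 158.12*I)
-4665 + s = -4665 + 3*I*√2778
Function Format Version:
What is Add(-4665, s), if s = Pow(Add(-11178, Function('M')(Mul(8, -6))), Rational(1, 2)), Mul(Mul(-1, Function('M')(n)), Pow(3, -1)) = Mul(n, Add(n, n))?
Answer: Add(-4665, Mul(3, I, Pow(2778, Rational(1, 2)))) ≈ Add(-4665.0, Mul(158.12, I))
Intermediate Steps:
Function('M')(n) = Mul(-6, Pow(n, 2)) (Function('M')(n) = Mul(-3, Mul(n, Add(n, n))) = Mul(-3, Mul(n, Mul(2, n))) = Mul(-3, Mul(2, Pow(n, 2))) = Mul(-6, Pow(n, 2)))
s = Mul(3, I, Pow(2778, Rational(1, 2))) (s = Pow(Add(-11178, Mul(-6, Pow(Mul(8, -6), 2))), Rational(1, 2)) = Pow(Add(-11178, Mul(-6, Pow(-48, 2))), Rational(1, 2)) = Pow(Add(-11178, Mul(-6, 2304)), Rational(1, 2)) = Pow(Add(-11178, -13824), Rational(1, 2)) = Pow(-25002, Rational(1, 2)) = Mul(3, I, Pow(2778, Rational(1, 2))) ≈ Mul(158.12, I))
Add(-4665, s) = Add(-4665, Mul(3, I, Pow(2778, Rational(1, 2))))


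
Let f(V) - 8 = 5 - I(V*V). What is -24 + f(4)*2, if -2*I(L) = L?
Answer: 18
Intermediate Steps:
I(L) = -L/2
f(V) = 13 + V**2/2 (f(V) = 8 + (5 - (-1)*V*V/2) = 8 + (5 - (-1)*V**2/2) = 8 + (5 + V**2/2) = 13 + V**2/2)
-24 + f(4)*2 = -24 + (13 + (1/2)*4**2)*2 = -24 + (13 + (1/2)*16)*2 = -24 + (13 + 8)*2 = -24 + 21*2 = -24 + 42 = 18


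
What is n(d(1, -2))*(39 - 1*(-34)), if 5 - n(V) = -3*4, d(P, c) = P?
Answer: 1241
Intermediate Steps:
n(V) = 17 (n(V) = 5 - (-3)*4 = 5 - 1*(-12) = 5 + 12 = 17)
n(d(1, -2))*(39 - 1*(-34)) = 17*(39 - 1*(-34)) = 17*(39 + 34) = 17*73 = 1241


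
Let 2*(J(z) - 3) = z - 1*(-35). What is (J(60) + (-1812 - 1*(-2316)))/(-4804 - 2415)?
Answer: -1109/14438 ≈ -0.076811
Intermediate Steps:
J(z) = 41/2 + z/2 (J(z) = 3 + (z - 1*(-35))/2 = 3 + (z + 35)/2 = 3 + (35 + z)/2 = 3 + (35/2 + z/2) = 41/2 + z/2)
(J(60) + (-1812 - 1*(-2316)))/(-4804 - 2415) = ((41/2 + (½)*60) + (-1812 - 1*(-2316)))/(-4804 - 2415) = ((41/2 + 30) + (-1812 + 2316))/(-7219) = (101/2 + 504)*(-1/7219) = (1109/2)*(-1/7219) = -1109/14438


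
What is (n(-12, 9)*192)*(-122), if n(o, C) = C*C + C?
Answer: -2108160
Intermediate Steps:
n(o, C) = C + C² (n(o, C) = C² + C = C + C²)
(n(-12, 9)*192)*(-122) = ((9*(1 + 9))*192)*(-122) = ((9*10)*192)*(-122) = (90*192)*(-122) = 17280*(-122) = -2108160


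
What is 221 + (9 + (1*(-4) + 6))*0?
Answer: 221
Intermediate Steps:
221 + (9 + (1*(-4) + 6))*0 = 221 + (9 + (-4 + 6))*0 = 221 + (9 + 2)*0 = 221 + 11*0 = 221 + 0 = 221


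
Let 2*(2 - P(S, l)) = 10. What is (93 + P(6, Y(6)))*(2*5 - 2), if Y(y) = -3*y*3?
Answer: 720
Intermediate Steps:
Y(y) = -9*y
P(S, l) = -3 (P(S, l) = 2 - ½*10 = 2 - 5 = -3)
(93 + P(6, Y(6)))*(2*5 - 2) = (93 - 3)*(2*5 - 2) = 90*(10 - 2) = 90*8 = 720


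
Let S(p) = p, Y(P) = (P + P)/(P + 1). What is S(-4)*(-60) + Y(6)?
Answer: 1692/7 ≈ 241.71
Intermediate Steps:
Y(P) = 2*P/(1 + P) (Y(P) = (2*P)/(1 + P) = 2*P/(1 + P))
S(-4)*(-60) + Y(6) = -4*(-60) + 2*6/(1 + 6) = 240 + 2*6/7 = 240 + 2*6*(⅐) = 240 + 12/7 = 1692/7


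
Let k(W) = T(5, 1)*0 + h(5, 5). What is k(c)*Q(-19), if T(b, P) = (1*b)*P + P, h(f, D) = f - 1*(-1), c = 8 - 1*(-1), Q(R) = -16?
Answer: -96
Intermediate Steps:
c = 9 (c = 8 + 1 = 9)
h(f, D) = 1 + f (h(f, D) = f + 1 = 1 + f)
T(b, P) = P + P*b (T(b, P) = b*P + P = P*b + P = P + P*b)
k(W) = 6 (k(W) = (1*(1 + 5))*0 + (1 + 5) = (1*6)*0 + 6 = 6*0 + 6 = 0 + 6 = 6)
k(c)*Q(-19) = 6*(-16) = -96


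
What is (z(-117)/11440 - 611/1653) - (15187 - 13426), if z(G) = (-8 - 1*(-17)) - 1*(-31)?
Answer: -832699931/472758 ≈ -1761.4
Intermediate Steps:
z(G) = 40 (z(G) = (-8 + 17) + 31 = 9 + 31 = 40)
(z(-117)/11440 - 611/1653) - (15187 - 13426) = (40/11440 - 611/1653) - (15187 - 13426) = (40*(1/11440) - 611*1/1653) - 1*1761 = (1/286 - 611/1653) - 1761 = -173093/472758 - 1761 = -832699931/472758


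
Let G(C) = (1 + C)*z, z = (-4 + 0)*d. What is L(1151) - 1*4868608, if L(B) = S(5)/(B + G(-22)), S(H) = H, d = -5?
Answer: -3558952443/731 ≈ -4.8686e+6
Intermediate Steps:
z = 20 (z = (-4 + 0)*(-5) = -4*(-5) = 20)
G(C) = 20 + 20*C (G(C) = (1 + C)*20 = 20 + 20*C)
L(B) = 5/(-420 + B) (L(B) = 5/(B + (20 + 20*(-22))) = 5/(B + (20 - 440)) = 5/(B - 420) = 5/(-420 + B))
L(1151) - 1*4868608 = 5/(-420 + 1151) - 1*4868608 = 5/731 - 4868608 = -3558952443/731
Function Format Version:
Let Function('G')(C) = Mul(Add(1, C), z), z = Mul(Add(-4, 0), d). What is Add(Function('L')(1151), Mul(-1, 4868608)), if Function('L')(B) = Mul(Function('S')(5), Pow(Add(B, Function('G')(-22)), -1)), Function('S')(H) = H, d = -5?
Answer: Rational(-3558952443, 731) ≈ -4.8686e+6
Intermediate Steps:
z = 20 (z = Mul(Add(-4, 0), -5) = Mul(-4, -5) = 20)
Function('G')(C) = Add(20, Mul(20, C)) (Function('G')(C) = Mul(Add(1, C), 20) = Add(20, Mul(20, C)))
Function('L')(B) = Mul(5, Pow(Add(-420, B), -1)) (Function('L')(B) = Mul(5, Pow(Add(B, Add(20, Mul(20, -22))), -1)) = Mul(5, Pow(Add(B, Add(20, -440)), -1)) = Mul(5, Pow(Add(B, -420), -1)) = Mul(5, Pow(Add(-420, B), -1)))
Add(Function('L')(1151), Mul(-1, 4868608)) = Add(Mul(5, Pow(Add(-420, 1151), -1)), Mul(-1, 4868608)) = Add(Mul(5, Pow(731, -1)), -4868608) = Add(Mul(5, Rational(1, 731)), -4868608) = Add(Rational(5, 731), -4868608) = Rational(-3558952443, 731)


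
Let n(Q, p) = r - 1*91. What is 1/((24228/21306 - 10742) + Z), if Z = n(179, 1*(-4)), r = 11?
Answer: -3551/38424884 ≈ -9.2414e-5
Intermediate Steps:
n(Q, p) = -80 (n(Q, p) = 11 - 1*91 = 11 - 91 = -80)
Z = -80
1/((24228/21306 - 10742) + Z) = 1/((24228/21306 - 10742) - 80) = 1/((24228*(1/21306) - 10742) - 80) = 1/((4038/3551 - 10742) - 80) = 1/(-38140804/3551 - 80) = 1/(-38424884/3551) = -3551/38424884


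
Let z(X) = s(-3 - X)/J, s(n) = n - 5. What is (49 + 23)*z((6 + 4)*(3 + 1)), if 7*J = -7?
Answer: 3456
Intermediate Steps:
J = -1 (J = (1/7)*(-7) = -1)
s(n) = -5 + n
z(X) = 8 + X (z(X) = (-5 + (-3 - X))/(-1) = (-8 - X)*(-1) = 8 + X)
(49 + 23)*z((6 + 4)*(3 + 1)) = (49 + 23)*(8 + (6 + 4)*(3 + 1)) = 72*(8 + 10*4) = 72*(8 + 40) = 72*48 = 3456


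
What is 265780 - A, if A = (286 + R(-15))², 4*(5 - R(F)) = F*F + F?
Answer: 835591/4 ≈ 2.0890e+5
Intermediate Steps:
R(F) = 5 - F/4 - F²/4 (R(F) = 5 - (F*F + F)/4 = 5 - (F² + F)/4 = 5 - (F + F²)/4 = 5 + (-F/4 - F²/4) = 5 - F/4 - F²/4)
A = 227529/4 (A = (286 + (5 - ¼*(-15) - ¼*(-15)²))² = (286 + (5 + 15/4 - ¼*225))² = (286 + (5 + 15/4 - 225/4))² = (286 - 95/2)² = (477/2)² = 227529/4 ≈ 56882.)
265780 - A = 265780 - 1*227529/4 = 265780 - 227529/4 = 835591/4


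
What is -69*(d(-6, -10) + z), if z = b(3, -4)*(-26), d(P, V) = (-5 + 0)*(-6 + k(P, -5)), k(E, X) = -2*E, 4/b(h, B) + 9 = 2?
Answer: 7314/7 ≈ 1044.9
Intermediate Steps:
b(h, B) = -4/7 (b(h, B) = 4/(-9 + 2) = 4/(-7) = 4*(-⅐) = -4/7)
d(P, V) = 30 + 10*P (d(P, V) = (-5 + 0)*(-6 - 2*P) = -5*(-6 - 2*P) = 30 + 10*P)
z = 104/7 (z = -4/7*(-26) = 104/7 ≈ 14.857)
-69*(d(-6, -10) + z) = -69*((30 + 10*(-6)) + 104/7) = -69*((30 - 60) + 104/7) = -69*(-30 + 104/7) = -69*(-106/7) = 7314/7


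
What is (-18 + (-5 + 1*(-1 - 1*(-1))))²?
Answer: 529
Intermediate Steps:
(-18 + (-5 + 1*(-1 - 1*(-1))))² = (-18 + (-5 + 1*(-1 + 1)))² = (-18 + (-5 + 1*0))² = (-18 + (-5 + 0))² = (-18 - 5)² = (-23)² = 529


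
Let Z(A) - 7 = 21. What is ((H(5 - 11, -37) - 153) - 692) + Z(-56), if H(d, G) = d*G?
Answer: -595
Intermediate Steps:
Z(A) = 28 (Z(A) = 7 + 21 = 28)
H(d, G) = G*d
((H(5 - 11, -37) - 153) - 692) + Z(-56) = ((-37*(5 - 11) - 153) - 692) + 28 = ((-37*(-6) - 153) - 692) + 28 = ((222 - 153) - 692) + 28 = (69 - 692) + 28 = -623 + 28 = -595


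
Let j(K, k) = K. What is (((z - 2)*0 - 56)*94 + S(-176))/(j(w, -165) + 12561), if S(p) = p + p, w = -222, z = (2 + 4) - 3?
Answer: -208/457 ≈ -0.45514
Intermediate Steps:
z = 3 (z = 6 - 3 = 3)
S(p) = 2*p
(((z - 2)*0 - 56)*94 + S(-176))/(j(w, -165) + 12561) = (((3 - 2)*0 - 56)*94 + 2*(-176))/(-222 + 12561) = ((1*0 - 56)*94 - 352)/12339 = ((0 - 56)*94 - 352)*(1/12339) = (-56*94 - 352)*(1/12339) = (-5264 - 352)*(1/12339) = -5616*1/12339 = -208/457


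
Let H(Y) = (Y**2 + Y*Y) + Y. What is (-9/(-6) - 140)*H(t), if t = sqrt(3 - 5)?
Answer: 554 - 277*I*sqrt(2)/2 ≈ 554.0 - 195.87*I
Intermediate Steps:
t = I*sqrt(2) (t = sqrt(-2) = I*sqrt(2) ≈ 1.4142*I)
H(Y) = Y + 2*Y**2 (H(Y) = (Y**2 + Y**2) + Y = 2*Y**2 + Y = Y + 2*Y**2)
(-9/(-6) - 140)*H(t) = (-9/(-6) - 140)*((I*sqrt(2))*(1 + 2*(I*sqrt(2)))) = (-9*(-1/6) - 140)*((I*sqrt(2))*(1 + 2*I*sqrt(2))) = (3/2 - 140)*(I*sqrt(2)*(1 + 2*I*sqrt(2))) = -277*I*sqrt(2)*(1 + 2*I*sqrt(2))/2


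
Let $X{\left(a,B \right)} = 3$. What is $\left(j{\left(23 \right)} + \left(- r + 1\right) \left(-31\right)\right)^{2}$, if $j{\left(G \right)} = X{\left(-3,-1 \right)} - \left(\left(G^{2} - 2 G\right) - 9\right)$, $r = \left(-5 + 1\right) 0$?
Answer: $252004$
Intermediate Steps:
$r = 0$ ($r = \left(-4\right) 0 = 0$)
$j{\left(G \right)} = 12 - G^{2} + 2 G$ ($j{\left(G \right)} = 3 - \left(\left(G^{2} - 2 G\right) - 9\right) = 3 - \left(-9 + G^{2} - 2 G\right) = 3 + \left(9 - G^{2} + 2 G\right) = 12 - G^{2} + 2 G$)
$\left(j{\left(23 \right)} + \left(- r + 1\right) \left(-31\right)\right)^{2} = \left(\left(12 - 23^{2} + 2 \cdot 23\right) + \left(\left(-1\right) 0 + 1\right) \left(-31\right)\right)^{2} = \left(\left(12 - 529 + 46\right) + \left(0 + 1\right) \left(-31\right)\right)^{2} = \left(\left(12 - 529 + 46\right) + 1 \left(-31\right)\right)^{2} = \left(-471 - 31\right)^{2} = \left(-502\right)^{2} = 252004$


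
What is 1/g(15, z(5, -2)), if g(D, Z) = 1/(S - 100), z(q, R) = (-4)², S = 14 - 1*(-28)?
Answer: -58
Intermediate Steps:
S = 42 (S = 14 + 28 = 42)
z(q, R) = 16
g(D, Z) = -1/58 (g(D, Z) = 1/(42 - 100) = 1/(-58) = -1/58)
1/g(15, z(5, -2)) = 1/(-1/58) = -58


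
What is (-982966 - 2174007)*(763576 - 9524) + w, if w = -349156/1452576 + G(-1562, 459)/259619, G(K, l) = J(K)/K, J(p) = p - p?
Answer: -864472210208297113/363144 ≈ -2.3805e+12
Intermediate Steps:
J(p) = 0
G(K, l) = 0 (G(K, l) = 0/K = 0)
w = -87289/363144 (w = -349156/1452576 + 0/259619 = -349156*1/1452576 + 0*(1/259619) = -87289/363144 + 0 = -87289/363144 ≈ -0.24037)
(-982966 - 2174007)*(763576 - 9524) + w = (-982966 - 2174007)*(763576 - 9524) - 87289/363144 = -3156973*754052 - 87289/363144 = -2380521804596 - 87289/363144 = -864472210208297113/363144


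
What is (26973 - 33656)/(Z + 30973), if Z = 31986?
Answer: -6683/62959 ≈ -0.10615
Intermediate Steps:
(26973 - 33656)/(Z + 30973) = (26973 - 33656)/(31986 + 30973) = -6683/62959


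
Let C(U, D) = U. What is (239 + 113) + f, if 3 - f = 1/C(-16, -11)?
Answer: 5681/16 ≈ 355.06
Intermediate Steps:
f = 49/16 (f = 3 - 1/(-16) = 3 - 1*(-1/16) = 3 + 1/16 = 49/16 ≈ 3.0625)
(239 + 113) + f = (239 + 113) + 49/16 = 352 + 49/16 = 5681/16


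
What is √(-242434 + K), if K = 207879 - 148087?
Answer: I*√182642 ≈ 427.37*I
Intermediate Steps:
K = 59792
√(-242434 + K) = √(-242434 + 59792) = √(-182642) = I*√182642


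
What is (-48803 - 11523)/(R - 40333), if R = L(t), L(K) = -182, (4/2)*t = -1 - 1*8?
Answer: 60326/40515 ≈ 1.4890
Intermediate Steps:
t = -9/2 (t = (-1 - 1*8)/2 = (-1 - 8)/2 = (½)*(-9) = -9/2 ≈ -4.5000)
R = -182
(-48803 - 11523)/(R - 40333) = (-48803 - 11523)/(-182 - 40333) = -60326/(-40515) = -60326*(-1/40515) = 60326/40515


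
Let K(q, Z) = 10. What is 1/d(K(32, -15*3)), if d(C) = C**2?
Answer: 1/100 ≈ 0.010000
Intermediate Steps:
1/d(K(32, -15*3)) = 1/(10**2) = 1/100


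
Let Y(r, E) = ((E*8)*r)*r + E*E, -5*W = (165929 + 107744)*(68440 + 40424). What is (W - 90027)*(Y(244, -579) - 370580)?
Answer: 8217252934752714237/5 ≈ 1.6435e+18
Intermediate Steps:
W = -29793137472/5 (W = -(165929 + 107744)*(68440 + 40424)/5 = -273673*108864/5 = -1/5*29793137472 = -29793137472/5 ≈ -5.9586e+9)
Y(r, E) = E**2 + 8*E*r**2 (Y(r, E) = ((8*E)*r)*r + E**2 = (8*E*r)*r + E**2 = 8*E*r**2 + E**2 = E**2 + 8*E*r**2)
(W - 90027)*(Y(244, -579) - 370580) = (-29793137472/5 - 90027)*(-579*(-579 + 8*244**2) - 370580) = -29793587607*(-579*(-579 + 8*59536) - 370580)/5 = -29793587607*(-579*(-579 + 476288) - 370580)/5 = -29793587607*(-579*475709 - 370580)/5 = -29793587607*(-275435511 - 370580)/5 = -29793587607/5*(-275806091) = 8217252934752714237/5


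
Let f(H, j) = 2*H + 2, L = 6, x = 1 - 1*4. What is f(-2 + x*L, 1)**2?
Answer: 1444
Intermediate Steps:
x = -3 (x = 1 - 4 = -3)
f(H, j) = 2 + 2*H
f(-2 + x*L, 1)**2 = (2 + 2*(-2 - 3*6))**2 = (2 + 2*(-2 - 18))**2 = (2 + 2*(-20))**2 = (2 - 40)**2 = (-38)**2 = 1444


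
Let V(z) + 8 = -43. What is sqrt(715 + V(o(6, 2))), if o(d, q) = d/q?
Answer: 2*sqrt(166) ≈ 25.768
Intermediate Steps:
V(z) = -51 (V(z) = -8 - 43 = -51)
sqrt(715 + V(o(6, 2))) = sqrt(715 - 51) = sqrt(664) = 2*sqrt(166)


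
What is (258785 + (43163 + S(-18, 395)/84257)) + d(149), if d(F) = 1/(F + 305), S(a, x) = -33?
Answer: 11550319686019/38252678 ≈ 3.0195e+5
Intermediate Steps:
d(F) = 1/(305 + F)
(258785 + (43163 + S(-18, 395)/84257)) + d(149) = (258785 + (43163 - 33/84257)) + 1/(305 + 149) = (258785 + (43163 - 33*1/84257)) + 1/454 = (258785 + (43163 - 33/84257)) + 1/454 = (258785 + 3636784858/84257) + 1/454 = 25441232603/84257 + 1/454 = 11550319686019/38252678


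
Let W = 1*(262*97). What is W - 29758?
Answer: -4344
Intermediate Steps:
W = 25414 (W = 1*25414 = 25414)
W - 29758 = 25414 - 29758 = -4344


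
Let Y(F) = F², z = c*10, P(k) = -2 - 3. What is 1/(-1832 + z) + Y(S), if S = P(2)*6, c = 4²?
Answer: 1504799/1672 ≈ 900.00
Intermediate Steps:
c = 16
P(k) = -5
z = 160 (z = 16*10 = 160)
S = -30 (S = -5*6 = -30)
1/(-1832 + z) + Y(S) = 1/(-1832 + 160) + (-30)² = 1/(-1672) + 900 = -1/1672 + 900 = 1504799/1672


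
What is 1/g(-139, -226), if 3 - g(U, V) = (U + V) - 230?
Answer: 1/598 ≈ 0.0016722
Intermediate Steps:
g(U, V) = 233 - U - V (g(U, V) = 3 - ((U + V) - 230) = 3 - (-230 + U + V) = 3 + (230 - U - V) = 233 - U - V)
1/g(-139, -226) = 1/(233 - 1*(-139) - 1*(-226)) = 1/(233 + 139 + 226) = 1/598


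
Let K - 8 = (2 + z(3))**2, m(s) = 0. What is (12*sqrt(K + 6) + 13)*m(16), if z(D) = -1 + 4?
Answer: 0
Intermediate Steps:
z(D) = 3
K = 33 (K = 8 + (2 + 3)**2 = 8 + 5**2 = 8 + 25 = 33)
(12*sqrt(K + 6) + 13)*m(16) = (12*sqrt(33 + 6) + 13)*0 = (12*sqrt(39) + 13)*0 = (13 + 12*sqrt(39))*0 = 0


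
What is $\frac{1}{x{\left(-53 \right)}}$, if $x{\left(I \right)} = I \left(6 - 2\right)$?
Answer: $- \frac{1}{212} \approx -0.004717$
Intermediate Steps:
$x{\left(I \right)} = 4 I$ ($x{\left(I \right)} = I 4 = 4 I$)
$\frac{1}{x{\left(-53 \right)}} = \frac{1}{4 \left(-53\right)} = \frac{1}{-212} = - \frac{1}{212}$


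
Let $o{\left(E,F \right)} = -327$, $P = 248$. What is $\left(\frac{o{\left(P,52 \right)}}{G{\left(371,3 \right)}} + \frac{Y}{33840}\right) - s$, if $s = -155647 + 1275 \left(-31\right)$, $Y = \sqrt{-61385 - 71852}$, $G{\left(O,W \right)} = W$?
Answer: $195063 + \frac{i \sqrt{133237}}{33840} \approx 1.9506 \cdot 10^{5} + 0.010787 i$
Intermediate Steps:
$Y = i \sqrt{133237}$ ($Y = \sqrt{-133237} = i \sqrt{133237} \approx 365.02 i$)
$s = -195172$ ($s = -155647 - 39525 = -195172$)
$\left(\frac{o{\left(P,52 \right)}}{G{\left(371,3 \right)}} + \frac{Y}{33840}\right) - s = \left(- \frac{327}{3} + \frac{i \sqrt{133237}}{33840}\right) - -195172 = \left(\left(-327\right) \frac{1}{3} + i \sqrt{133237} \cdot \frac{1}{33840}\right) + 195172 = \left(-109 + \frac{i \sqrt{133237}}{33840}\right) + 195172 = 195063 + \frac{i \sqrt{133237}}{33840}$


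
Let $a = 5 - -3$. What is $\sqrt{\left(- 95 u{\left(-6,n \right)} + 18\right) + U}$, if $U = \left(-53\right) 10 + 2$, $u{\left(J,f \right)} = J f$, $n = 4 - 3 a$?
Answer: $i \sqrt{11910} \approx 109.13 i$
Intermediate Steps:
$a = 8$ ($a = 5 + 3 = 8$)
$n = -20$ ($n = 4 - 24 = -20$)
$U = -528$ ($U = -530 + 2 = -528$)
$\sqrt{\left(- 95 u{\left(-6,n \right)} + 18\right) + U} = \sqrt{\left(- 95 \left(\left(-6\right) \left(-20\right)\right) + 18\right) - 528} = \sqrt{\left(\left(-95\right) 120 + 18\right) - 528} = \sqrt{\left(-11400 + 18\right) - 528} = \sqrt{-11382 - 528} = \sqrt{-11910} = i \sqrt{11910}$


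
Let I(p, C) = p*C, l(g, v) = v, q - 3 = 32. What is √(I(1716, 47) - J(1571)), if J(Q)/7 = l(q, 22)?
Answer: √80498 ≈ 283.72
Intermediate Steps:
q = 35 (q = 3 + 32 = 35)
J(Q) = 154 (J(Q) = 7*22 = 154)
I(p, C) = C*p
√(I(1716, 47) - J(1571)) = √(47*1716 - 1*154) = √(80652 - 154) = √80498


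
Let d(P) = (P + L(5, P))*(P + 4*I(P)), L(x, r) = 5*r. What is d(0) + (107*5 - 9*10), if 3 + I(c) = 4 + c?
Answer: 445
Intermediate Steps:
I(c) = 1 + c (I(c) = -3 + (4 + c) = 1 + c)
d(P) = 6*P*(4 + 5*P) (d(P) = (P + 5*P)*(P + 4*(1 + P)) = (6*P)*(P + (4 + 4*P)) = (6*P)*(4 + 5*P) = 6*P*(4 + 5*P))
d(0) + (107*5 - 9*10) = 6*0*(4 + 5*0) + (107*5 - 9*10) = 6*0*(4 + 0) + (535 - 90) = 6*0*4 + 445 = 0 + 445 = 445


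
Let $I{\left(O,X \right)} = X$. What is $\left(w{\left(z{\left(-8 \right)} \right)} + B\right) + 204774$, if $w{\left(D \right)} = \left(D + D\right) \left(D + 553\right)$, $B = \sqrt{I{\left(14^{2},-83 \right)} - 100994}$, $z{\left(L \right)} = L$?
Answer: $196054 + i \sqrt{101077} \approx 1.9605 \cdot 10^{5} + 317.93 i$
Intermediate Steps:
$B = i \sqrt{101077}$ ($B = \sqrt{-83 - 100994} = \sqrt{-101077} = i \sqrt{101077} \approx 317.93 i$)
$w{\left(D \right)} = 2 D \left(553 + D\right)$
$\left(w{\left(z{\left(-8 \right)} \right)} + B\right) + 204774 = \left(2 \left(-8\right) \left(553 - 8\right) + i \sqrt{101077}\right) + 204774 = \left(2 \left(-8\right) 545 + i \sqrt{101077}\right) + 204774 = \left(-8720 + i \sqrt{101077}\right) + 204774 = 196054 + i \sqrt{101077}$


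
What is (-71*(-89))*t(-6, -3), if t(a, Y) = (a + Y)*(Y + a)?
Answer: 511839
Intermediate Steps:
t(a, Y) = (Y + a)² (t(a, Y) = (Y + a)*(Y + a) = (Y + a)²)
(-71*(-89))*t(-6, -3) = (-71*(-89))*(-3 - 6)² = 6319*(-9)² = 6319*81 = 511839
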